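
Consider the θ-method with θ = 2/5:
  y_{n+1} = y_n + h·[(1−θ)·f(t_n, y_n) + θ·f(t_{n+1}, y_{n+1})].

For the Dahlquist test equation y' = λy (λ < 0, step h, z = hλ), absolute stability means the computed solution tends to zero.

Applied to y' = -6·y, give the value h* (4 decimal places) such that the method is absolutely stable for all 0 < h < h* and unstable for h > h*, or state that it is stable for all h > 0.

On y'=λy, z=hλ:
  y_{n+1} = y_n + z·[3/5·y_n + 2/5·y_{n+1}] ⇒ (1 − 2/5z)y_{n+1} = (1 + 3/5z)y_n
  ⇒ R(z) = (1 + 3/5z)/(1 − 2/5z).

Need |R(x)|<1, x<0.
x=-0.68: |R|=0.4654
R=−1: 1+3/5x = −1+2/5x ⇒ -1/5x=2 ⇒ x=2/(-1/5)=-10.0000
Confirm numerically:
  x=-9.872: |R|=0.99483 <1
  x=-7.882: |R|=0.89800 <1
  x=-5.580: |R|=0.72649 <1
  x=-4.858: |R|=0.65058 <1
  x=-10.490: |R|=1.01886 >1
  x=-10.267: |R|=1.01046 >1
So |R|<1 on (-10.0000, 0).

(-10.0000,0); λ=-6 ⇒ h* = (10)/6 = 1.6667.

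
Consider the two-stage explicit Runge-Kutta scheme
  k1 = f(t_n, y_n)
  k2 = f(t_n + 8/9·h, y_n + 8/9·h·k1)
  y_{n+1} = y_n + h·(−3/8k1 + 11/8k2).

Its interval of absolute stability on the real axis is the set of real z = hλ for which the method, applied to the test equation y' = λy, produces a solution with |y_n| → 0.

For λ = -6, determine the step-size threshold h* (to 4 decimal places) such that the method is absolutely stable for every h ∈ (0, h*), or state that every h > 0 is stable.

Test eqn y'=λy, z=hλ:
  k1=λy_n ⇒ h·k1=z·y_n;  k2=λ(1+8/9z)y_n ⇒ h·k2=z(1+8/9z)y_n
  y_{n+1}/y_n = 1 − 3/8z + 11/8z(1+8/9z) = 1 + z + 11/9z²
  so R(z) = 1 + z + 11/9z².

Find x<0 with |R(x)|<1.
x=-0.8: |R|=0.9822
R=1: x+11/9x²=0 ⇒ x=−9/11=-0.8182; min R=1−1/(4·11/9)=0.7955>−1
Confirm numerically:
  x=-0.700: |R|=0.89889 <1
  x=-0.537: |R|=0.81545 <1
  x=-0.473: |R|=0.80045 <1
  x=-0.363: |R|=0.79805 <1
  x=-1.107: |R|=1.39077 >1
  x=-1.002: |R|=1.22512 >1
  x=-0.907: |R|=1.09846 >1
So |R|<1 on (-0.8182, 0).

(-0.8182,0); λ=-6 ⇒ h* = (9/11)/6 = 0.1364.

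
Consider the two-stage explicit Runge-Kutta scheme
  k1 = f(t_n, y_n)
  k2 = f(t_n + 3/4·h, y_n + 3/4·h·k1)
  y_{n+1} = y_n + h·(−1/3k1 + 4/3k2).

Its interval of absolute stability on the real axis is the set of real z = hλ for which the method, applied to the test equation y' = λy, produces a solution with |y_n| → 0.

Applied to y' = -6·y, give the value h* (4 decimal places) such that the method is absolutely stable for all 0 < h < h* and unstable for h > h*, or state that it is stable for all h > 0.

Test eqn y'=λy, z=hλ:
  k1=λy_n ⇒ h·k1=z·y_n;  k2=λ(1+3/4z)y_n ⇒ h·k2=z(1+3/4z)y_n
  y_{n+1}/y_n = 1 − 1/3z + 4/3z(1+3/4z) = 1 + z + z²
  Hence R(z) = 1 + z + z².

Find x<0 with |R(x)|<1.
x=-1.14: |R|=1.1596
R=1: x+1x²=0 ⇒ x=−1=-1.0000; min R=1−1/(4·1)=0.7500>−1
Confirm numerically:
  x=-0.968: |R|=0.96902 <1
  x=-0.760: |R|=0.81760 <1
  x=-0.620: |R|=0.76440 <1
  x=-0.606: |R|=0.76124 <1
  x=-1.441: |R|=1.63548 >1
  x=-1.299: |R|=1.38840 >1
  x=-1.094: |R|=1.10284 >1
So |R|<1 on (-1.0000, 0).

(-1.0000,0); λ=-6 ⇒ h* = (1)/6 = 0.1667.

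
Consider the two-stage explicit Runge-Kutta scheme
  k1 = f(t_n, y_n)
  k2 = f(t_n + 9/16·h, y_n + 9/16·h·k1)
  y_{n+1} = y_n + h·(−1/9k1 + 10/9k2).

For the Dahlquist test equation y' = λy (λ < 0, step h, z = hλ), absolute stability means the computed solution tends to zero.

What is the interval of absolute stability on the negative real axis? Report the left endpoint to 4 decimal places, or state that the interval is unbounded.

Test eqn y'=λy, z=hλ:
  k1=λy_n ⇒ h·k1=z·y_n;  k2=λ(1+9/16z)y_n ⇒ h·k2=z(1+9/16z)y_n
  y_{n+1}/y_n = 1 − 1/9z + 10/9z(1+9/16z) = 1 + z + 5/8z²
  ⇒ R(z) = 1 + z + 5/8z².

Solve |R(x)|<1 on ℝ⁻.
x=-1.1: |R|=0.6562
R=1: x+5/8x²=0 ⇒ x=−8/5=-1.6000; min R=1−1/(4·5/8)=0.6000>−1
Confirm numerically:
  x=-1.459: |R|=0.87143 <1
  x=-1.379: |R|=0.80953 <1
  x=-1.241: |R|=0.72155 <1
  x=-1.235: |R|=0.71827 <1
  x=-2.130: |R|=1.70556 >1
  x=-1.898: |R|=1.35350 >1
So |R|<1 on (-1.6000, 0).

z∈(-1.6000,0).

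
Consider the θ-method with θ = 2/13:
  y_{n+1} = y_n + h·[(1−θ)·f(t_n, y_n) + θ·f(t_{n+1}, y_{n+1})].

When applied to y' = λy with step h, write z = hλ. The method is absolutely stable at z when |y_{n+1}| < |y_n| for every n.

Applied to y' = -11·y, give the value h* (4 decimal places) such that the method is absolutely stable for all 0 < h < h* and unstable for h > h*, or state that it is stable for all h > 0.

On y'=λy, z=hλ:
  y_{n+1} = y_n + z·[11/13·y_n + 2/13·y_{n+1}] ⇒ (1 − 2/13z)y_{n+1} = (1 + 11/13z)y_n
  so R(z) = (1 + 11/13z)/(1 − 2/13z).

Find x<0 with |R(x)|<1.
x=-1.4: |R|=0.1519
R=−1: 1+11/13x = −1+2/13x ⇒ -9/13x=2 ⇒ x=2/(-9/13)=-2.8889
Confirm numerically:
  x=-2.532: |R|=0.82219 <1
  x=-1.804: |R|=0.41209 <1
  x=-1.281: |R|=0.07011 <1
  x=-1.174: |R|=0.00560 <1
  x=-3.344: |R|=1.20805 >1
  x=-3.326: |R|=1.20018 >1
  x=-3.113: |R|=1.10491 >1
Stable set (-2.8889, 0).

(-2.8889,0); λ=-11 ⇒ h* = (26/9)/11 = 0.2626.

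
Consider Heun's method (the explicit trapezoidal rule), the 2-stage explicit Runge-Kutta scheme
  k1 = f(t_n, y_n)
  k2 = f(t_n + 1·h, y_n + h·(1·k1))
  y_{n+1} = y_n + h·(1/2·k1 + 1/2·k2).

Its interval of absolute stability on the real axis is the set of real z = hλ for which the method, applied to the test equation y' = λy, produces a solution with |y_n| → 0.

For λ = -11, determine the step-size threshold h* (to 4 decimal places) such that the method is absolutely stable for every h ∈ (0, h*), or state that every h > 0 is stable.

With y'=λy (z=hλ):
  order 2, 2-stage ⇒ R(z)=1+z+z^2/2
  (e.g. R(-1.39)=0.57605, |R|=0.57605)

Solve |R(x)|<1 on ℝ⁻.
x=-1.39: |R|=0.5760
|R(-1.42)|=0.5882 |R(-1.4)|=0.5800 |R(-1.18)|=0.5162
Bisect:
  x_lo=-2.4656 |R|=1.5739  x_hi=-0.2435 |R|=0.7861
  mid=-1.35455 |R|=0.56285 →hi
  mid=-1.91006 |R|=0.91410 →hi
  mid=-2.18781 |R|=1.20545 →lo
  mid=-2.04894 |R|=1.05013 →lo
  mid=-1.97950 |R|=0.97971 →hi
  mid=-2.01422 |R|=1.01432 →lo
  mid=-1.99686 |R|=0.99686 →hi
  ...
  [-2.00011,-1.99998] ⇒ x*=-2.0000
So |R|<1 on (-2.0000, 0).

(-2.0000,0); λ=-11 ⇒ h* = 0.1818.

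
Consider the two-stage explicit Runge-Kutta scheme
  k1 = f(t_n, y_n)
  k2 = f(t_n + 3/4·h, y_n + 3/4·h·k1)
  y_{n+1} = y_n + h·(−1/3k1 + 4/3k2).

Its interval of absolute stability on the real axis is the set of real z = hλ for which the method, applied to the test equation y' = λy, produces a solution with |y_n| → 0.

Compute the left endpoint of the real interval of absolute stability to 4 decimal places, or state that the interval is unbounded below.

With y'=λy (z=hλ):
  k1=λy_n ⇒ h·k1=z·y_n;  k2=λ(1+3/4z)y_n ⇒ h·k2=z(1+3/4z)y_n
  y_{n+1}/y_n = 1 − 1/3z + 4/3z(1+3/4z) = 1 + z + z²
  ⇒ R(z) = 1 + z + z².

Boundary: |R(x)|=1, x<0.
x=-0.52: |R|=0.7504
R=1: x+1x²=0 ⇒ x=−1=-1.0000; min R=1−1/(4·1)=0.7500>−1
Confirm numerically:
  x=-0.901: |R|=0.91080 <1
  x=-0.855: |R|=0.87602 <1
  x=-0.767: |R|=0.82129 <1
  x=-0.721: |R|=0.79884 <1
  x=-1.503: |R|=1.75601 >1
  x=-1.453: |R|=1.65821 >1
  x=-1.405: |R|=1.56902 >1
Stable set (-1.0000, 0).

z* = -1.0000.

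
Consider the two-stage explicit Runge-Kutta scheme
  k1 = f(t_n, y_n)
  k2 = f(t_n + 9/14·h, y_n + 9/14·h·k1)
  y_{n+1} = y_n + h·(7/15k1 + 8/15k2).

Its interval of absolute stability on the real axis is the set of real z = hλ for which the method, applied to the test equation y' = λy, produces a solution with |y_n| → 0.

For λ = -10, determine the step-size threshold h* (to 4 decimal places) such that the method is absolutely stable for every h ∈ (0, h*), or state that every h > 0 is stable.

(-2.9167,0); λ=-10 ⇒ h* = (35/12)/10 = 0.2917.

Test eqn y'=λy, z=hλ:
  k1=λy_n ⇒ h·k1=z·y_n;  k2=λ(1+9/14z)y_n ⇒ h·k2=z(1+9/14z)y_n
  y_{n+1}/y_n = 1 + 7/15z + 8/15z(1+9/14z) = 1 + z + 12/35z²
  R(z) = 1 + z + 12/35z².

Boundary: |R(x)|=1, x<0.
x=-1.56: |R|=0.2744
R=1: x+12/35x²=0 ⇒ x=−35/12=-2.9167; min R=1−1/(4·12/35)=0.2708>−1
Confirm numerically:
  x=-2.752: |R|=0.84463 <1
  x=-2.002: |R|=0.37217 <1
  x=-1.778: |R|=0.30587 <1
  x=-1.574: |R|=0.27542 <1
  x=-3.460: |R|=1.64455 >1
  x=-3.273: |R|=1.39987 >1
  x=-2.990: |R|=1.07518 >1
Stable set (-2.9167, 0).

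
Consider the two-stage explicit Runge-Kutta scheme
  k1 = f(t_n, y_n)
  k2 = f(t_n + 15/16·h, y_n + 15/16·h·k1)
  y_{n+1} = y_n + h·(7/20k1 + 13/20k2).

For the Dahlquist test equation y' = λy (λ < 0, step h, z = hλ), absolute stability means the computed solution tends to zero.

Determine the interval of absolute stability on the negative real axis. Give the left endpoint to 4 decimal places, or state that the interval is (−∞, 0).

z∈(-1.6410,0).

Test eqn y'=λy, z=hλ:
  k1=λy_n ⇒ h·k1=z·y_n;  k2=λ(1+15/16z)y_n ⇒ h·k2=z(1+15/16z)y_n
  y_{n+1}/y_n = 1 + 7/20z + 13/20z(1+15/16z) = 1 + z + 39/64z²
  so R(z) = 1 + z + 39/64z².

Boundary: |R(x)|=1, x<0.
x=-1.51: |R|=0.8794
R=1: x+39/64x²=0 ⇒ x=−64/39=-1.6410; min R=1−1/(4·39/64)=0.5897>−1
Confirm numerically:
  x=-1.234: |R|=0.69393 <1
  x=-1.097: |R|=0.63633 <1
  x=-0.979: |R|=0.60505 <1
  x=-1.934: |R|=1.34528 >1
  x=-1.830: |R|=1.21074 >1
Stable set (-1.6410, 0).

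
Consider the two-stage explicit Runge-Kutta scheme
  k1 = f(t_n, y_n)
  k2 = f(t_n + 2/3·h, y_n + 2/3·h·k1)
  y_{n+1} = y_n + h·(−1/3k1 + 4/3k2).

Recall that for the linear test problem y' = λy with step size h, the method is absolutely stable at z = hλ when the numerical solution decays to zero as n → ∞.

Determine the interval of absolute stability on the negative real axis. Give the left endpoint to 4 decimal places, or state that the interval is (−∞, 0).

(-1.1250, 0).

Test eqn y'=λy, z=hλ:
  k1=λy_n ⇒ h·k1=z·y_n;  k2=λ(1+2/3z)y_n ⇒ h·k2=z(1+2/3z)y_n
  y_{n+1}/y_n = 1 − 1/3z + 4/3z(1+2/3z) = 1 + z + 8/9z²
  ⇒ R(z) = 1 + z + 8/9z².

Boundary: |R(x)|=1, x<0.
x=-1.76: |R|=1.9934
R=1: x+8/9x²=0 ⇒ x=−9/8=-1.1250; min R=1−1/(4·8/9)=0.7188>−1
Confirm numerically:
  x=-0.948: |R|=0.85085 <1
  x=-0.713: |R|=0.73888 <1
  x=-0.681: |R|=0.73123 <1
  x=-0.514: |R|=0.72084 <1
  x=-1.485: |R|=1.47520 >1
  x=-1.237: |R|=1.12315 >1
  x=-1.234: |R|=1.11956 >1
So |R|<1 on (-1.1250, 0).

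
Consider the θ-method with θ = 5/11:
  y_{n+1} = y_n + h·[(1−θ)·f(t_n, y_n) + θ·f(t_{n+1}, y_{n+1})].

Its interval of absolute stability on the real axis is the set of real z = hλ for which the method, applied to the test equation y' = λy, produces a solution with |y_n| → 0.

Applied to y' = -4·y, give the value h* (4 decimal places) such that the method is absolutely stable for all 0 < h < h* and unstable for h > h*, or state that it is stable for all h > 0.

Test eqn y'=λy, z=hλ:
  y_{n+1} = y_n + z·[6/11·y_n + 5/11·y_{n+1}] ⇒ (1 − 5/11z)y_{n+1} = (1 + 6/11z)y_n
  R(z) = (1 + 6/11z)/(1 − 5/11z).

Solve |R(x)|<1 on ℝ⁻.
x=-0.9: |R|=0.3613
R=−1: 1+6/11x = −1+5/11x ⇒ -1/11x=2 ⇒ x=2/(-1/11)=-22.0000
Confirm numerically:
  x=-13.758: |R|=0.89670 <1
  x=-9.891: |R|=0.79970 <1
  x=-9.206: |R|=0.77566 <1
  x=-22.538: |R|=1.00435 >1
  x=-22.421: |R|=1.00342 >1
  x=-22.395: |R|=1.00321 >1
Interval (-22.0000, 0).

(-22.0000,0); λ=-4 ⇒ h* = (22)/4 = 5.5000.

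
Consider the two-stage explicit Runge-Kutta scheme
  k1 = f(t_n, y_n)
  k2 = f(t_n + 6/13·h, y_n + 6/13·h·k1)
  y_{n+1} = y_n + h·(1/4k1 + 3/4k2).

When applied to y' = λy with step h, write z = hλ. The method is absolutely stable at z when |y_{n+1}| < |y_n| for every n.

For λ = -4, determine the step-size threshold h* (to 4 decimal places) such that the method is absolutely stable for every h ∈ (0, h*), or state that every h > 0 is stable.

(-2.8889,0); λ=-4 ⇒ h* = (26/9)/4 = 0.7222.

On y'=λy, z=hλ:
  k1=λy_n ⇒ h·k1=z·y_n;  k2=λ(1+6/13z)y_n ⇒ h·k2=z(1+6/13z)y_n
  y_{n+1}/y_n = 1 + 1/4z + 3/4z(1+6/13z) = 1 + z + 9/26z²
  ⇒ R(z) = 1 + z + 9/26z².

Boundary: |R(x)|=1, x<0.
x=-1.24: |R|=0.2922
R=1: x+9/26x²=0 ⇒ x=−26/9=-2.8889; min R=1−1/(4·9/26)=0.2778>−1
Confirm numerically:
  x=-2.617: |R|=0.75370 <1
  x=-2.203: |R|=0.47696 <1
  x=-2.102: |R|=0.42745 <1
  x=-1.827: |R|=0.32844 <1
  x=-3.171: |R|=1.30966 >1
  x=-2.928: |R|=1.03964 >1
Stable set (-2.8889, 0).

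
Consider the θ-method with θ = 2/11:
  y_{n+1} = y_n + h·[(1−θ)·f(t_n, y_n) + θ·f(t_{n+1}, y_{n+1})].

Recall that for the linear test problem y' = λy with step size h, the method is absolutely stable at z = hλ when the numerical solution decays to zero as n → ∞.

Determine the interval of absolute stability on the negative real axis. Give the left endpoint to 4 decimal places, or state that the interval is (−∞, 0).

(-3.1429, 0).

Test eqn y'=λy, z=hλ:
  y_{n+1} = y_n + z·[9/11·y_n + 2/11·y_{n+1}] ⇒ (1 − 2/11z)y_{n+1} = (1 + 9/11z)y_n
  R(z) = (1 + 9/11z)/(1 − 2/11z).

Find x<0 with |R(x)|<1.
x=-0.7: |R|=0.3790
R=−1: 1+9/11x = −1+2/11x ⇒ -7/11x=2 ⇒ x=2/(-7/11)=-3.1429
Confirm numerically:
  x=-3.105: |R|=0.98460 <1
  x=-2.804: |R|=0.85718 <1
  x=-2.337: |R|=0.64010 <1
  x=-2.004: |R|=0.46882 <1
  x=-3.727: |R|=1.22158 >1
  x=-3.253: |R|=1.04404 >1
Interval (-3.1429, 0).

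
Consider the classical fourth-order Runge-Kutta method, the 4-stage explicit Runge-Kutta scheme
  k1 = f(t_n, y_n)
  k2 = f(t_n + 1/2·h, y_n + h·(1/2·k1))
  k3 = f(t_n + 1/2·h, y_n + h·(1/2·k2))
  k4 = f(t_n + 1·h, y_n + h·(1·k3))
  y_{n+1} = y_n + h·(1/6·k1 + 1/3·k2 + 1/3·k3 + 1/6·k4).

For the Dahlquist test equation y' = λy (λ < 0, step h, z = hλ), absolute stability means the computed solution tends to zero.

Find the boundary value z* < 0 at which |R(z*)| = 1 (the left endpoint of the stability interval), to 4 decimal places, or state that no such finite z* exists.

With y'=λy (z=hλ):
  order 4, 4-stage ⇒ R(z)=1+z+z^2/2+z^3/6+z^4/24
  (e.g. R(-0.47)=0.62518, |R|=0.62518)

Need |R(x)|<1, x<0.
x=-0.47: |R|=0.6252
|R(-3.06)|=1.4996 |R(-2.53)|=0.6786 |R(-1.84)|=0.2921
Bisect:
  x_lo=-3.2467 |R|=1.9498  x_hi=-0.3228 |R|=0.7241
  mid=-1.78479 |R|=0.28318 →hi
  mid=-2.51577 |R|=0.66408 →hi
  mid=-2.88126 |R|=1.15459 →lo
  mid=-2.69851 |R|=0.87685 →hi
  mid=-2.78989 |R|=1.00695 →lo
  mid=-2.74420 |R|=0.93979 →hi
  mid=-2.76704 |R|=0.97283 →hi
  mid=-2.77846 |R|=0.98975 →hi
  mid=-2.78417 |R|=0.99831 →hi
  mid=-2.78703 |R|=1.00262 →lo
  ...
  [-2.78542,-2.78525] ⇒ x*=-2.7853
So |R|<1 on (-2.7853, 0).

z* = -2.7853.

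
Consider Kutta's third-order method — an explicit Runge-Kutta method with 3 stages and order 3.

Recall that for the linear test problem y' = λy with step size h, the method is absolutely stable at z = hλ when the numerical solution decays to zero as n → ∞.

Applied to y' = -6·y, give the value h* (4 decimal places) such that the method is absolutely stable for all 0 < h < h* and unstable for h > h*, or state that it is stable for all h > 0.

Set f=λy, z=hλ:
  order 3, 3-stage ⇒ R(z)=1+z+z^2/2+z^3/6
  (e.g. R(-1.26)=0.20040, |R|=0.20040)

Solve |R(x)|<1 on ℝ⁻.
x=-1.26: |R|=0.2004
|R(-1.14)|=0.2629 |R(-0.87)|=0.3987 |R(-0.64)|=0.5211
Bisect:
  x_lo=-3.0764 |R|=2.1968  x_hi=-0.2832 |R|=0.7531
  mid=-1.67980 |R|=0.05892 →hi
  mid=-2.37808 |R|=0.79189 →hi
  mid=-2.72722 |R|=1.38907 →lo
  mid=-2.55265 |R|=1.06682 →lo
  mid=-2.46536 |R|=0.92377 →hi
  mid=-2.50900 |R|=0.99386 →hi
  mid=-2.53083 |R|=1.02998 →lo
  mid=-2.51991 |R|=1.01183 →lo
  ...
  [-2.51275,-2.51258] ⇒ x*=-2.5127
Interval (-2.5127, 0).

(-2.5127,0); λ=-6 ⇒ h* = 0.4188.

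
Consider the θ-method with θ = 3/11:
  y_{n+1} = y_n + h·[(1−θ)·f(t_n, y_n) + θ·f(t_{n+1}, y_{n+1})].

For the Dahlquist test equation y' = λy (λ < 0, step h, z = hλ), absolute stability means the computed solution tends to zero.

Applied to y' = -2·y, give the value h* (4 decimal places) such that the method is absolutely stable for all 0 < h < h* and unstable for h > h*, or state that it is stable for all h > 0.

(-4.4000,0); λ=-2 ⇒ h* = (22/5)/2 = 2.2000.

Test eqn y'=λy, z=hλ:
  y_{n+1} = y_n + z·[8/11·y_n + 3/11·y_{n+1}] ⇒ (1 − 3/11z)y_{n+1} = (1 + 8/11z)y_n
  ⇒ R(z) = (1 + 8/11z)/(1 − 3/11z).

Need |R(x)|<1, x<0.
x=-1.33: |R|=0.0240
R=−1: 1+8/11x = −1+3/11x ⇒ -5/11x=2 ⇒ x=2/(-5/11)=-4.4000
Confirm numerically:
  x=-4.026: |R|=0.91897 <1
  x=-3.876: |R|=0.88421 <1
  x=-3.432: |R|=0.77273 <1
  x=-4.928: |R|=1.10239 >1
  x=-4.763: |R|=1.07177 >1
Interval (-4.4000, 0).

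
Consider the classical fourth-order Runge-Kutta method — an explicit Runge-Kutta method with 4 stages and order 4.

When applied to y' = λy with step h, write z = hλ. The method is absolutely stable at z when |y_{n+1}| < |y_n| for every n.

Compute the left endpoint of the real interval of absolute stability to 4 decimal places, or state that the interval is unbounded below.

left endpoint -2.7853.

With y'=λy (z=hλ):
  order 4, 4-stage ⇒ R(z)=1+z+z^2/2+z^3/6+z^4/24
  (e.g. R(-1.67)=0.27229, |R|=0.27229)

Boundary: |R(x)|=1, x<0.
x=-1.67: |R|=0.2723
|R(-1.89)|=0.3025 |R(-1.44)|=0.2783 |R(-1.15)|=0.3306
Bisect:
  x_lo=-3.5134 |R|=2.7792  x_hi=-0.0981 |R|=0.9066
  mid=-1.80573 |R|=0.28628 →hi
  mid=-2.65955 |R|=0.82639 →hi
  mid=-3.08646 |R|=1.55748 →lo
  mid=-2.87300 |R|=1.14050 →lo
  mid=-2.76628 |R|=0.97171 →hi
  mid=-2.81964 |R|=1.05303 →lo
  mid=-2.79296 |R|=1.01162 →lo
  ...
  [-2.78545,-2.78525] ⇒ x*=-2.7853
Interval (-2.7853, 0).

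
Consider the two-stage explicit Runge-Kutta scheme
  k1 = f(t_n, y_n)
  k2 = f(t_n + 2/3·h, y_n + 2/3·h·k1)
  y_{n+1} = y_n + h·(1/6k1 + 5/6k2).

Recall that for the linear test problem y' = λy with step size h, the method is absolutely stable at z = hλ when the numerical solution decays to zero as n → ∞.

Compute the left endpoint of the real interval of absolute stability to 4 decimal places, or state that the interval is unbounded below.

left endpoint -1.8000.

On y'=λy, z=hλ:
  k1=λy_n ⇒ h·k1=z·y_n;  k2=λ(1+2/3z)y_n ⇒ h·k2=z(1+2/3z)y_n
  y_{n+1}/y_n = 1 + 1/6z + 5/6z(1+2/3z) = 1 + z + 5/9z²
  ⇒ R(z) = 1 + z + 5/9z².

Need |R(x)|<1, x<0.
x=-0.37: |R|=0.7061
R=1: x+5/9x²=0 ⇒ x=−9/5=-1.8000; min R=1−1/(4·5/9)=0.5500>−1
Confirm numerically:
  x=-1.069: |R|=0.56587 <1
  x=-1.025: |R|=0.55868 <1
  x=-1.011: |R|=0.55685 <1
  x=-2.231: |R|=1.53420 >1
  x=-2.200: |R|=1.48889 >1
So |R|<1 on (-1.8000, 0).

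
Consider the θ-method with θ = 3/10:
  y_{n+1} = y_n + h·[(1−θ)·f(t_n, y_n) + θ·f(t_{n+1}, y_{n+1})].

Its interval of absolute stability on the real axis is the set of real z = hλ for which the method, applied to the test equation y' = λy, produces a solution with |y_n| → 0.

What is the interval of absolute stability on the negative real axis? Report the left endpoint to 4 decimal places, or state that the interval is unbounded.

z∈(-5.0000,0).

With y'=λy (z=hλ):
  y_{n+1} = y_n + z·[7/10·y_n + 3/10·y_{n+1}] ⇒ (1 − 3/10z)y_{n+1} = (1 + 7/10z)y_n
  so R(z) = (1 + 7/10z)/(1 − 3/10z).

Need |R(x)|<1, x<0.
x=-0.75: |R|=0.3878
R=−1: 1+7/10x = −1+3/10x ⇒ -2/5x=2 ⇒ x=2/(-2/5)=-5.0000
Confirm numerically:
  x=-4.247: |R|=0.86755 <1
  x=-3.837: |R|=0.78374 <1
  x=-2.223: |R|=0.33361 <1
  x=-5.437: |R|=1.06644 >1
  x=-5.120: |R|=1.01893 >1
Interval (-5.0000, 0).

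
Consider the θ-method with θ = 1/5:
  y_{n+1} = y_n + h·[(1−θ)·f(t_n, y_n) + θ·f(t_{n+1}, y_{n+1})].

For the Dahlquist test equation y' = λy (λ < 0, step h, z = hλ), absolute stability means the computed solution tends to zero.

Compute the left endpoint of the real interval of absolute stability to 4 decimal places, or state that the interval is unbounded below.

z* = -3.3333.

Set f=λy, z=hλ:
  y_{n+1} = y_n + z·[4/5·y_n + 1/5·y_{n+1}] ⇒ (1 − 1/5z)y_{n+1} = (1 + 4/5z)y_n
  so R(z) = (1 + 4/5z)/(1 − 1/5z).

Need |R(x)|<1, x<0.
x=-1.35: |R|=0.0630
R=−1: 1+4/5x = −1+1/5x ⇒ -3/5x=2 ⇒ x=2/(-3/5)=-3.3333
Confirm numerically:
  x=-3.043: |R|=0.89171 <1
  x=-2.637: |R|=0.72646 <1
  x=-1.886: |R|=0.36945 <1
  x=-1.652: |R|=0.24173 <1
  x=-3.698: |R|=1.12578 >1
  x=-3.417: |R|=1.02982 >1
  x=-3.357: |R|=1.00850 >1
Interval (-3.3333, 0).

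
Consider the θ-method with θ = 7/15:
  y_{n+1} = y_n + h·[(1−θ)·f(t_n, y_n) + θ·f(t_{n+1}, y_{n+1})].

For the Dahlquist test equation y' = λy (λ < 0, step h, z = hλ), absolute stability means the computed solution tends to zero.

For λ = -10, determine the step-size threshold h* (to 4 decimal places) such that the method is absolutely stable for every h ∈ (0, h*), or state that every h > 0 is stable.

With y'=λy (z=hλ):
  y_{n+1} = y_n + z·[8/15·y_n + 7/15·y_{n+1}] ⇒ (1 − 7/15z)y_{n+1} = (1 + 8/15z)y_n
  R(z) = (1 + 8/15z)/(1 − 7/15z).

Find x<0 with |R(x)|<1.
x=-0.47: |R|=0.6145
R=−1: 1+8/15x = −1+7/15x ⇒ -1/15x=2 ⇒ x=2/(-1/15)=-30.0000
Confirm numerically:
  x=-19.144: |R|=0.92714 <1
  x=-14.031: |R|=0.85895 <1
  x=-12.884: |R|=0.83728 <1
  x=-30.508: |R|=1.00222 >1
  x=-30.492: |R|=1.00215 >1
  x=-30.158: |R|=1.00070 >1
Stable set (-30.0000, 0).

(-30.0000,0); λ=-10 ⇒ h* = (30)/10 = 3.0000.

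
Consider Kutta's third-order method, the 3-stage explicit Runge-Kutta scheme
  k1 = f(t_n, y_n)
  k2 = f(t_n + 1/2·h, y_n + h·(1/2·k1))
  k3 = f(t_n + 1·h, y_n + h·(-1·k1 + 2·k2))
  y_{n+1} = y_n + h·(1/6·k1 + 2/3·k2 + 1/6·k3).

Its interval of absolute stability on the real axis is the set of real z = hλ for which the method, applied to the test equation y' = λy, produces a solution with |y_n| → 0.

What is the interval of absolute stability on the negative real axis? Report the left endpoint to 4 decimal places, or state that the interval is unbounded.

z∈(-2.5127,0).

With y'=λy (z=hλ):
  order 3, 3-stage ⇒ R(z)=1+z+z^2/2+z^3/6
  (e.g. R(-0.64)=0.52111, |R|=0.52111)

Need |R(x)|<1, x<0.
x=-0.64: |R|=0.5211
|R(-2.28)|=0.6562 |R(-1.58)|=0.0108 |R(-1.25)|=0.2057
Bisect:
  x_lo=-3.0444 |R|=2.1129  x_hi=-0.2322 |R|=0.7927
  mid=-1.63829 |R|=0.02916 →hi
  mid=-2.34134 |R|=0.73955 →hi
  mid=-2.69286 |R|=1.32165 →lo
  mid=-2.51710 |R|=1.00717 →lo
  mid=-2.42922 |R|=0.86784 →hi
  mid=-2.47316 |R|=0.93608 →hi
  mid=-2.49513 |R|=0.97127 →hi
  ...
  [-2.51281,-2.51264] ⇒ x*=-2.5127
Interval (-2.5127, 0).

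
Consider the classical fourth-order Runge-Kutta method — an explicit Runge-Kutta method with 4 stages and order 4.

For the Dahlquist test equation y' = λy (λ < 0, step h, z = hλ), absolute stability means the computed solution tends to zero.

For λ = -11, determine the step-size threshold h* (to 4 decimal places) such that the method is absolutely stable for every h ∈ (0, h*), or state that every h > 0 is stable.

On y'=λy, z=hλ:
  order 4, 4-stage ⇒ R(z)=1+z+z^2/2+z^3/6+z^4/24
  (e.g. R(-0.63)=0.53334, |R|=0.53334)

Solve |R(x)|<1 on ℝ⁻.
x=-0.63: |R|=0.5333
|R(-2.13)|=0.3855 |R(-1.97)|=0.3238 |R(-1.05)|=0.3590
Bisect:
  x_lo=-3.3055 |R|=2.1125  x_hi=-0.3732 |R|=0.6886
  mid=-1.83932 |R|=0.29202 →hi
  mid=-2.57240 |R|=0.72368 →hi
  mid=-2.93894 |R|=1.25746 →lo
  mid=-2.75567 |R|=0.95625 →hi
  mid=-2.84730 |R|=1.09759 →lo
  mid=-2.80149 |R|=1.02469 →lo
  mid=-2.77858 |R|=0.98992 →hi
  mid=-2.79003 |R|=1.00717 →lo
  mid=-2.78430 |R|=0.99851 →hi
  mid=-2.78717 |R|=1.00283 →lo
  ...
  [-2.78538,-2.78520] ⇒ x*=-2.7853
Stable set (-2.7853, 0).

(-2.7853,0); λ=-11 ⇒ h* = 0.2532.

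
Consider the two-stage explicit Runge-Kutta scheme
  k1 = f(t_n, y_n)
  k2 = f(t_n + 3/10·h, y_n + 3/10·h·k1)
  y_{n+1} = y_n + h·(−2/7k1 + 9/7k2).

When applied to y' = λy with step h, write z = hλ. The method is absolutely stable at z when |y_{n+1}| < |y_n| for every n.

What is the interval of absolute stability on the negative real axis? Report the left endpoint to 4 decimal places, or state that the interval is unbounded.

(-2.5926, 0).

On y'=λy, z=hλ:
  k1=λy_n ⇒ h·k1=z·y_n;  k2=λ(1+3/10z)y_n ⇒ h·k2=z(1+3/10z)y_n
  y_{n+1}/y_n = 1 − 2/7z + 9/7z(1+3/10z) = 1 + z + 27/70z²
  R(z) = 1 + z + 27/70z².

Solve |R(x)|<1 on ℝ⁻.
x=-0.94: |R|=0.4008
R=1: x+27/70x²=0 ⇒ x=−70/27=-2.5926; min R=1−1/(4·27/70)=0.3519>−1
Confirm numerically:
  x=-2.383: |R|=0.80735 <1
  x=-1.839: |R|=0.46546 <1
  x=-1.541: |R|=0.37495 <1
  x=-1.517: |R|=0.37064 <1
  x=-2.964: |R|=1.42461 >1
  x=-2.729: |R|=1.14358 >1
Stable set (-2.5926, 0).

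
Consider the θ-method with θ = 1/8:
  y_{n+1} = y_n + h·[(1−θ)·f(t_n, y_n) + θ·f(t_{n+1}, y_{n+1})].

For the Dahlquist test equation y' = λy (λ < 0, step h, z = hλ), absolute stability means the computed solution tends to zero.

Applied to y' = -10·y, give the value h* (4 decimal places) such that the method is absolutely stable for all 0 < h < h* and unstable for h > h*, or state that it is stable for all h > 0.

(-2.6667,0); λ=-10 ⇒ h* = (8/3)/10 = 0.2667.

On y'=λy, z=hλ:
  y_{n+1} = y_n + z·[7/8·y_n + 1/8·y_{n+1}] ⇒ (1 − 1/8z)y_{n+1} = (1 + 7/8z)y_n
  ⇒ R(z) = (1 + 7/8z)/(1 − 1/8z).

Find x<0 with |R(x)|<1.
x=-1.09: |R|=0.0407
R=−1: 1+7/8x = −1+1/8x ⇒ -3/4x=2 ⇒ x=2/(-3/4)=-2.6667
Confirm numerically:
  x=-2.433: |R|=0.86562 <1
  x=-2.386: |R|=0.83786 <1
  x=-2.237: |R|=0.74817 <1
  x=-1.864: |R|=0.51176 <1
  x=-3.163: |R|=1.26677 >1
  x=-2.904: |R|=1.13059 >1
Interval (-2.6667, 0).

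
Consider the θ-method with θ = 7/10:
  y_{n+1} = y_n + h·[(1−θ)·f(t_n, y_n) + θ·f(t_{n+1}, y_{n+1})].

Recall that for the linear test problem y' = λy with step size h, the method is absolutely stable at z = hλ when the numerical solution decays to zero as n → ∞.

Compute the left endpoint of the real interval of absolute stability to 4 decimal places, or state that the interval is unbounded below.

interval (−∞, 0).

On y'=λy, z=hλ:
  y_{n+1} = y_n + z·[3/10·y_n + 7/10·y_{n+1}] ⇒ (1 − 7/10z)y_{n+1} = (1 + 3/10z)y_n
  R(z) = (1 + 3/10z)/(1 − 7/10z).

Solve |R(x)|<1 on ℝ⁻.
x=-1.11: |R|=0.3754
x=-2: |R|=0.1667
x=-10: |R|=0.2500
x=-100: |R|=0.4085
θ=7/10≥1/2 ⇒ |1+3/10x|<|1−7/10x| ∀x<0 ⇒ interval (−∞,0).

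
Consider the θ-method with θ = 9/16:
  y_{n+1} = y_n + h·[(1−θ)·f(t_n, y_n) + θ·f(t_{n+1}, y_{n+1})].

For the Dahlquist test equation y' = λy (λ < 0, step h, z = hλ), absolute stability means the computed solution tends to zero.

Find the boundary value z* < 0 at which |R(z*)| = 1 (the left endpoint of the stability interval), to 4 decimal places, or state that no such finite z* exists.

Set f=λy, z=hλ:
  y_{n+1} = y_n + z·[7/16·y_n + 9/16·y_{n+1}] ⇒ (1 − 9/16z)y_{n+1} = (1 + 7/16z)y_n
  R(z) = (1 + 7/16z)/(1 − 9/16z).

Boundary: |R(x)|=1, x<0.
x=-1.21: |R|=0.2800
x=-2: |R|=0.0588
x=-10: |R|=0.5094
x=-100: |R|=0.7467
θ=9/16≥1/2 ⇒ |1+7/16x|<|1−9/16x| ∀x<0 ⇒ interval (−∞,0).

interval (−∞, 0).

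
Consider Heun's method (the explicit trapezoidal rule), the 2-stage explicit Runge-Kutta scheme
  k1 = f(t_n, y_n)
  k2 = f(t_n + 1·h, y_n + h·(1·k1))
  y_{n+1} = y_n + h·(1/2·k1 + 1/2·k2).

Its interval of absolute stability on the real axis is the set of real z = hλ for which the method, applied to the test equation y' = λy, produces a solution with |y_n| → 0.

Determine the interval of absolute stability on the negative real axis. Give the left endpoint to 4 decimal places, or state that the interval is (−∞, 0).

On y'=λy, z=hλ:
  order 2, 2-stage ⇒ R(z)=1+z+z^2/2
  (e.g. R(-1.53)=0.64045, |R|=0.64045)

Find x<0 with |R(x)|<1.
x=-1.53: |R|=0.6404
|R(-2.37)|=1.4385 |R(-1.45)|=0.6013 |R(-1.18)|=0.5162
Bisect:
  x_lo=-2.5332 |R|=1.6754  x_hi=-0.1796 |R|=0.8365
  mid=-1.35639 |R|=0.56351 →hi
  mid=-1.94480 |R|=0.94632 →hi
  mid=-2.23900 |R|=1.26756 →lo
  mid=-2.09190 |R|=1.09612 →lo
  mid=-2.01835 |R|=1.01852 →lo
  mid=-1.98157 |R|=0.98174 →hi
  mid=-1.99996 |R|=0.99996 →hi
  mid=-2.00916 |R|=1.00920 →lo
  ...
  [-2.00011,-1.99996] ⇒ x*=-2.0000
Stable set (-2.0000, 0).

(-2.0000, 0).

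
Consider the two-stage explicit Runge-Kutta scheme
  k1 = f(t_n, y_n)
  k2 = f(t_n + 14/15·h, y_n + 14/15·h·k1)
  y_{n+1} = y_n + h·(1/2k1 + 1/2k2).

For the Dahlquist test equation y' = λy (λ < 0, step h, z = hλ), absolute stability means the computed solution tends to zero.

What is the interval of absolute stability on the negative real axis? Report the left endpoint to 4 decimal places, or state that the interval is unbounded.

(-2.1429, 0).

Test eqn y'=λy, z=hλ:
  k1=λy_n ⇒ h·k1=z·y_n;  k2=λ(1+14/15z)y_n ⇒ h·k2=z(1+14/15z)y_n
  y_{n+1}/y_n = 1 + 1/2z + 1/2z(1+14/15z) = 1 + z + 7/15z²
  so R(z) = 1 + z + 7/15z².

Boundary: |R(x)|=1, x<0.
x=-0.93: |R|=0.4736
R=1: x+7/15x²=0 ⇒ x=−15/7=-2.1429; min R=1−1/(4·7/15)=0.4643>−1
Confirm numerically:
  x=-1.849: |R|=0.74644 <1
  x=-1.611: |R|=0.60015 <1
  x=-1.306: |R|=0.48996 <1
  x=-2.609: |R|=1.56754 >1
  x=-2.562: |R|=1.50113 >1
  x=-2.241: |R|=1.10264 >1
So |R|<1 on (-2.1429, 0).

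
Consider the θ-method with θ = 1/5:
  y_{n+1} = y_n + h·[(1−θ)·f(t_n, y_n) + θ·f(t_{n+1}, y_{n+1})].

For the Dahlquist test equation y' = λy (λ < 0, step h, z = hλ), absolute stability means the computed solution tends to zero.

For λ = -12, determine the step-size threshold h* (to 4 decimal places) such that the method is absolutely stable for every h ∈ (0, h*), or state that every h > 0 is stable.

(-3.3333,0); λ=-12 ⇒ h* = (10/3)/12 = 0.2778.

Set f=λy, z=hλ:
  y_{n+1} = y_n + z·[4/5·y_n + 1/5·y_{n+1}] ⇒ (1 − 1/5z)y_{n+1} = (1 + 4/5z)y_n
  Hence R(z) = (1 + 4/5z)/(1 − 1/5z).

Find x<0 with |R(x)|<1.
x=-1.5: |R|=0.1538
R=−1: 1+4/5x = −1+1/5x ⇒ -3/5x=2 ⇒ x=2/(-3/5)=-3.3333
Confirm numerically:
  x=-2.583: |R|=0.70315 <1
  x=-2.509: |R|=0.67066 <1
  x=-2.097: |R|=0.47738 <1
  x=-1.889: |R|=0.37103 <1
  x=-3.826: |R|=1.16746 >1
  x=-3.514: |R|=1.06366 >1
  x=-3.435: |R|=1.03616 >1
Stable set (-3.3333, 0).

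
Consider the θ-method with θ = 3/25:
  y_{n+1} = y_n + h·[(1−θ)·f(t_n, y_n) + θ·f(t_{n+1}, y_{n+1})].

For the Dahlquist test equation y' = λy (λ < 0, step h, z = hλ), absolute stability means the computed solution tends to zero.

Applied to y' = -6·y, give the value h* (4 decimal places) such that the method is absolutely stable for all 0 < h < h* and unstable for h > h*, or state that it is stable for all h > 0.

(-2.6316,0); λ=-6 ⇒ h* = (50/19)/6 = 0.4386.

Test eqn y'=λy, z=hλ:
  y_{n+1} = y_n + z·[22/25·y_n + 3/25·y_{n+1}] ⇒ (1 − 3/25z)y_{n+1} = (1 + 22/25z)y_n
  so R(z) = (1 + 22/25z)/(1 − 3/25z).

Find x<0 with |R(x)|<1.
x=-0.6: |R|=0.4403
R=−1: 1+22/25x = −1+3/25x ⇒ -19/25x=2 ⇒ x=2/(-19/25)=-2.6316
Confirm numerically:
  x=-2.026: |R|=0.62977 <1
  x=-1.645: |R|=0.37381 <1
  x=-1.275: |R|=0.10581 <1
  x=-1.212: |R|=0.05811 <1
  x=-3.090: |R|=1.25416 >1
  x=-3.007: |R|=1.20966 >1
Stable set (-2.6316, 0).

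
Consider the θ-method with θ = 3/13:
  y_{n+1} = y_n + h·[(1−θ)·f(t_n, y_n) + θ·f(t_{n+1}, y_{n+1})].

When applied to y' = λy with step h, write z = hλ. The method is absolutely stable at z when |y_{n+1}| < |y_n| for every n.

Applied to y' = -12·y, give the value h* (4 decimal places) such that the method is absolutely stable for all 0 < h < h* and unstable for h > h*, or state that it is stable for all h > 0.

(-3.7143,0); λ=-12 ⇒ h* = (26/7)/12 = 0.3095.

Test eqn y'=λy, z=hλ:
  y_{n+1} = y_n + z·[10/13·y_n + 3/13·y_{n+1}] ⇒ (1 − 3/13z)y_{n+1} = (1 + 10/13z)y_n
  Hence R(z) = (1 + 10/13z)/(1 − 3/13z).

Boundary: |R(x)|=1, x<0.
x=-1.18: |R|=0.0726
R=−1: 1+10/13x = −1+3/13x ⇒ -7/13x=2 ⇒ x=2/(-7/13)=-3.7143
Confirm numerically:
  x=-3.614: |R|=0.97056 <1
  x=-3.191: |R|=0.83773 <1
  x=-3.078: |R|=0.79968 <1
  x=-2.242: |R|=0.47754 <1
  x=-4.228: |R|=1.14001 >1
  x=-4.007: |R|=1.08189 >1
  x=-3.861: |R|=1.04178 >1
Stable set (-3.7143, 0).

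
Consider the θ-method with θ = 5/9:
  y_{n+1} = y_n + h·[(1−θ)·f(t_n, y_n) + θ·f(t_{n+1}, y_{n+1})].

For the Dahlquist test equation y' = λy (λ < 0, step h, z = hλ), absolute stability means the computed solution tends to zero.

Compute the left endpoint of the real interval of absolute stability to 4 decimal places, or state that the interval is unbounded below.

Test eqn y'=λy, z=hλ:
  y_{n+1} = y_n + z·[4/9·y_n + 5/9·y_{n+1}] ⇒ (1 − 5/9z)y_{n+1} = (1 + 4/9z)y_n
  so R(z) = (1 + 4/9z)/(1 − 5/9z).

Need |R(x)|<1, x<0.
x=-1.09: |R|=0.3211
x=-2: |R|=0.0526
x=-10: |R|=0.5254
x=-100: |R|=0.7682
θ=5/9≥1/2 ⇒ |1+4/9x|<|1−5/9x| ∀x<0 ⇒ interval (−∞,0).

unbounded; (−∞, 0).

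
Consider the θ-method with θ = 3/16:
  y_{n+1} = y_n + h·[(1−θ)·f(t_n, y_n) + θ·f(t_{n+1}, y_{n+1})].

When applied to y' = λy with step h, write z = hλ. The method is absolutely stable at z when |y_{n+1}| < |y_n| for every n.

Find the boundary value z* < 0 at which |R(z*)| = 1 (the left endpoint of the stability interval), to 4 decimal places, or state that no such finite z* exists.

On y'=λy, z=hλ:
  y_{n+1} = y_n + z·[13/16·y_n + 3/16·y_{n+1}] ⇒ (1 − 3/16z)y_{n+1} = (1 + 13/16z)y_n
  Hence R(z) = (1 + 13/16z)/(1 − 3/16z).

Find x<0 with |R(x)|<1.
x=-1.8: |R|=0.3458
R=−1: 1+13/16x = −1+3/16x ⇒ -5/8x=2 ⇒ x=2/(-5/8)=-3.2000
Confirm numerically:
  x=-3.012: |R|=0.92491 <1
  x=-2.233: |R|=0.57399 <1
  x=-1.626: |R|=0.24610 <1
  x=-1.360: |R|=0.08367 <1
  x=-3.438: |R|=1.09045 >1
  x=-3.429: |R|=1.08712 >1
Stable set (-3.2000, 0).

left endpoint -3.2000.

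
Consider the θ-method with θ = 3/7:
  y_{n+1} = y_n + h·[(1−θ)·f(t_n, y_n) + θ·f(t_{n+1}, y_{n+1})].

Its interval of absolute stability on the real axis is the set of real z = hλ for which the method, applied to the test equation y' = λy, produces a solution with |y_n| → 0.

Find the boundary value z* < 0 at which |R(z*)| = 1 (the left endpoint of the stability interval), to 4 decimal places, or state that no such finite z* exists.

z* = -14.0000.

On y'=λy, z=hλ:
  y_{n+1} = y_n + z·[4/7·y_n + 3/7·y_{n+1}] ⇒ (1 − 3/7z)y_{n+1} = (1 + 4/7z)y_n
  R(z) = (1 + 4/7z)/(1 − 3/7z).

Find x<0 with |R(x)|<1.
x=-1.04: |R|=0.2806
R=−1: 1+4/7x = −1+3/7x ⇒ -1/7x=2 ⇒ x=2/(-1/7)=-14.0000
Confirm numerically:
  x=-12.987: |R|=0.97796 <1
  x=-12.308: |R|=0.96148 <1
  x=-10.950: |R|=0.92346 <1
  x=-8.216: |R|=0.81724 <1
  x=-14.361: |R|=1.00721 >1
  x=-14.285: |R|=1.00572 >1
Stable set (-14.0000, 0).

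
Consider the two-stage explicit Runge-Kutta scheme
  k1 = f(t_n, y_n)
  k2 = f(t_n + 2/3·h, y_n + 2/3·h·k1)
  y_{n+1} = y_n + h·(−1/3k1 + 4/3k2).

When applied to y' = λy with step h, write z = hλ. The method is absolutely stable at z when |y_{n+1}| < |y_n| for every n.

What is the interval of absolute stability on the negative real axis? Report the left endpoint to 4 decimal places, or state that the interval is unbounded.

z∈(-1.1250,0).

Set f=λy, z=hλ:
  k1=λy_n ⇒ h·k1=z·y_n;  k2=λ(1+2/3z)y_n ⇒ h·k2=z(1+2/3z)y_n
  y_{n+1}/y_n = 1 − 1/3z + 4/3z(1+2/3z) = 1 + z + 8/9z²
  ⇒ R(z) = 1 + z + 8/9z².

Need |R(x)|<1, x<0.
x=-1.42: |R|=1.3724
R=1: x+8/9x²=0 ⇒ x=−9/8=-1.1250; min R=1−1/(4·8/9)=0.7188>−1
Confirm numerically:
  x=-0.962: |R|=0.86062 <1
  x=-0.949: |R|=0.85153 <1
  x=-0.918: |R|=0.83109 <1
  x=-0.781: |R|=0.76119 <1
  x=-1.690: |R|=1.84876 >1
  x=-1.299: |R|=1.20091 >1
  x=-1.243: |R|=1.13038 >1
Interval (-1.1250, 0).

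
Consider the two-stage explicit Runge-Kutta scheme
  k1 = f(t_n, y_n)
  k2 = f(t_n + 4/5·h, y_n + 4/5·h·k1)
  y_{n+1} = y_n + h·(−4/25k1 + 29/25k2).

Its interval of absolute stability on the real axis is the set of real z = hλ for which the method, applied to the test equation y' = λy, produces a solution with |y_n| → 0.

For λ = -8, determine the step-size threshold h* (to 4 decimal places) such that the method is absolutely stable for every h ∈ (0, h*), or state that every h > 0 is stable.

Test eqn y'=λy, z=hλ:
  k1=λy_n ⇒ h·k1=z·y_n;  k2=λ(1+4/5z)y_n ⇒ h·k2=z(1+4/5z)y_n
  y_{n+1}/y_n = 1 − 4/25z + 29/25z(1+4/5z) = 1 + z + 116/125z²
  R(z) = 1 + z + 116/125z².

Need |R(x)|<1, x<0.
x=-0.47: |R|=0.7350
R=1: x+116/125x²=0 ⇒ x=−125/116=-1.0776; min R=1−1/(4·116/125)=0.7306>−1
Confirm numerically:
  x=-0.703: |R|=0.75563 <1
  x=-0.673: |R|=0.74732 <1
  x=-0.633: |R|=0.73884 <1
  x=-1.584: |R|=1.74440 >1
  x=-1.431: |R|=1.46932 >1
  x=-1.296: |R|=1.26268 >1
So |R|<1 on (-1.0776, 0).

(-1.0776,0); λ=-8 ⇒ h* = (125/116)/8 = 0.1347.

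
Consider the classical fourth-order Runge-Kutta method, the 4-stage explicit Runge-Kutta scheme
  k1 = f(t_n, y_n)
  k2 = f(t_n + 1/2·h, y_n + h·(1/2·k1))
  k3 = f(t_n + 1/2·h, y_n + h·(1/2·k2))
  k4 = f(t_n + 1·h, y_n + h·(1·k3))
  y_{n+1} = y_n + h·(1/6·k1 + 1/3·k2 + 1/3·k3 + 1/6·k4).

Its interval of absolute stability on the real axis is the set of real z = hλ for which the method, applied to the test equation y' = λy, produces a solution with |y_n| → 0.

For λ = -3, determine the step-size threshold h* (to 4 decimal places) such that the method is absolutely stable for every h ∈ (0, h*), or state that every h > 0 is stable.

Set f=λy, z=hλ:
  order 4, 4-stage ⇒ R(z)=1+z+z^2/2+z^3/6+z^4/24
  (e.g. R(-1.09)=0.34703, |R|=0.34703)

Solve |R(x)|<1 on ℝ⁻.
x=-1.09: |R|=0.3470
|R(-2.7)|=0.8788 |R(-1.92)|=0.3098 |R(-1.74)|=0.2777
Bisect:
  x_lo=-3.5062 |R|=2.7535  x_hi=-0.1537 |R|=0.8576
  mid=-1.82992 |R|=0.29032 →hi
  mid=-2.66804 |R|=0.83714 →hi
  mid=-3.08710 |R|=1.55891 →lo
  mid=-2.87757 |R|=1.14828 →lo
  mid=-2.77281 |R|=0.98134 →hi
  mid=-2.82519 |R|=1.06183 →lo
  mid=-2.79900 |R|=1.02086 →lo
  mid=-2.78590 |R|=1.00092 →lo
  mid=-2.77935 |R|=0.99108 →hi
  mid=-2.78263 |R|=0.99599 →hi
  ...
  [-2.78549,-2.78529] ⇒ x*=-2.7853
Interval (-2.7853, 0).

(-2.7853,0); λ=-3 ⇒ h* = 0.9284.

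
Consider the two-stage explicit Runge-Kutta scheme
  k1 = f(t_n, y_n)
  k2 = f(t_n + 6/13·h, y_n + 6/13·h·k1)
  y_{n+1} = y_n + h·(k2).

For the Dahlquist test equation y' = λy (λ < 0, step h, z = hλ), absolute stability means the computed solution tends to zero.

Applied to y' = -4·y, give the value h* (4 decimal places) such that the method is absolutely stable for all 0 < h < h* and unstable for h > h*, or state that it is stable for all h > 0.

(-2.1667,0); λ=-4 ⇒ h* = (13/6)/4 = 0.5417.

With y'=λy (z=hλ):
  k1=λy_n ⇒ h·k1=z·y_n;  k2=λ(1+6/13z)y_n ⇒ h·k2=z(1+6/13z)y_n
  y_{n+1}/y_n = 1 + z(1+6/13z) = 1 + z + 6/13z²
  Hence R(z) = 1 + z + 6/13z².

Solve |R(x)|<1 on ℝ⁻.
x=-0.6: |R|=0.5662
R=1: x+6/13x²=0 ⇒ x=−13/6=-2.1667; min R=1−1/(4·6/13)=0.4583>−1
Confirm numerically:
  x=-2.020: |R|=0.86326 <1
  x=-1.881: |R|=0.75200 <1
  x=-1.542: |R|=0.55543 <1
  x=-1.414: |R|=0.50880 <1
  x=-2.328: |R|=1.17335 >1
  x=-2.194: |R|=1.02768 >1
Interval (-2.1667, 0).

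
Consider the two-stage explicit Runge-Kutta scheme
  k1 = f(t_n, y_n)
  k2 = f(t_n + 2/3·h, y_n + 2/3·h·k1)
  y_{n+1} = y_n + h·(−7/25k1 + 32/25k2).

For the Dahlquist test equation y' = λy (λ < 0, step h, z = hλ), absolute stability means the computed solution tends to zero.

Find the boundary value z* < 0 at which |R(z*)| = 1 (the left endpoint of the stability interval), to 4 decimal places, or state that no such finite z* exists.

left endpoint -1.1719.

On y'=λy, z=hλ:
  k1=λy_n ⇒ h·k1=z·y_n;  k2=λ(1+2/3z)y_n ⇒ h·k2=z(1+2/3z)y_n
  y_{n+1}/y_n = 1 − 7/25z + 32/25z(1+2/3z) = 1 + z + 64/75z²
  R(z) = 1 + z + 64/75z².

Find x<0 with |R(x)|<1.
x=-1.16: |R|=0.9882
R=1: x+64/75x²=0 ⇒ x=−75/64=-1.1719; min R=1−1/(4·64/75)=0.7070>−1
Confirm numerically:
  x=-1.122: |R|=0.95225 <1
  x=-0.980: |R|=0.83954 <1
  x=-0.698: |R|=0.71775 <1
  x=-1.626: |R|=1.63011 >1
  x=-1.510: |R|=1.43569 >1
So |R|<1 on (-1.1719, 0).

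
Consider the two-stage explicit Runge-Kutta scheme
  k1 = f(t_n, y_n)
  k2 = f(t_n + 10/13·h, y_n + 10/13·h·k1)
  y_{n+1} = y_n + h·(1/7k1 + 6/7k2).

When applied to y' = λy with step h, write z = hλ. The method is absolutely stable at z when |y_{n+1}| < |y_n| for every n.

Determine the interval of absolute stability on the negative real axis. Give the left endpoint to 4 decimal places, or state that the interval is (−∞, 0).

Test eqn y'=λy, z=hλ:
  k1=λy_n ⇒ h·k1=z·y_n;  k2=λ(1+10/13z)y_n ⇒ h·k2=z(1+10/13z)y_n
  y_{n+1}/y_n = 1 + 1/7z + 6/7z(1+10/13z) = 1 + z + 60/91z²
  R(z) = 1 + z + 60/91z².

Solve |R(x)|<1 on ℝ⁻.
x=-0.8: |R|=0.6220
R=1: x+60/91x²=0 ⇒ x=−91/60=-1.5167; min R=1−1/(4·60/91)=0.6208>−1
Confirm numerically:
  x=-1.031: |R|=0.66985 <1
  x=-0.755: |R|=0.62084 <1
  x=-0.655: |R|=0.62787 <1
  x=-2.087: |R|=1.78480 >1
  x=-2.050: |R|=1.72088 >1
  x=-1.659: |R|=1.15569 >1
So |R|<1 on (-1.5167, 0).

(-1.5167, 0).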